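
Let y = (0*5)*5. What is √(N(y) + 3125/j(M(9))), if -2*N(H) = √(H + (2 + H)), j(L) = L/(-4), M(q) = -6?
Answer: √(75000 - 18*√2)/6 ≈ 45.636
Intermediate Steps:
j(L) = -L/4 (j(L) = L*(-¼) = -L/4)
y = 0 (y = 0*5 = 0)
N(H) = -√(2 + 2*H)/2 (N(H) = -√(H + (2 + H))/2 = -√(2 + 2*H)/2)
√(N(y) + 3125/j(M(9))) = √(-√(2 + 2*0)/2 + 3125/((-¼*(-6)))) = √(-√(2 + 0)/2 + 3125/(3/2)) = √(-√2/2 + 3125*(⅔)) = √(-√2/2 + 6250/3) = √(6250/3 - √2/2)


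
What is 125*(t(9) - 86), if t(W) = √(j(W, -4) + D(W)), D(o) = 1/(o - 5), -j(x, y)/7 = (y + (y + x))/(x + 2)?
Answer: -10750 + 125*I*√187/22 ≈ -10750.0 + 77.698*I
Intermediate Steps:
j(x, y) = -7*(x + 2*y)/(2 + x) (j(x, y) = -7*(y + (y + x))/(x + 2) = -7*(y + (x + y))/(2 + x) = -7*(x + 2*y)/(2 + x))
D(o) = 1/(-5 + o)
t(W) = √(1/(-5 + W) + 7*(8 - W)/(2 + W)) (t(W) = √(7*(-W - 2*(-4))/(2 + W) + 1/(-5 + W)) = √(7*(-W + 8)/(2 + W) + 1/(-5 + W)) = √(7*(8 - W)/(2 + W) + 1/(-5 + W)) = √(1/(-5 + W) + 7*(8 - W)/(2 + W)))
125*(t(9) - 86) = 125*(√((2 + 9 + 7*(-5 + 9)*(8 - 1*9))/((-5 + 9)*(2 + 9))) - 86) = 125*(√((2 + 9 + 7*4*(8 - 9))/(4*11)) - 86) = 125*(√((¼)*(1/11)*(2 + 9 + 7*4*(-1))) - 86) = 125*(√((¼)*(1/11)*(2 + 9 - 28)) - 86) = 125*(√((¼)*(1/11)*(-17)) - 86) = 125*(√(-17/44) - 86) = 125*(I*√187/22 - 86) = 125*(-86 + I*√187/22) = -10750 + 125*I*√187/22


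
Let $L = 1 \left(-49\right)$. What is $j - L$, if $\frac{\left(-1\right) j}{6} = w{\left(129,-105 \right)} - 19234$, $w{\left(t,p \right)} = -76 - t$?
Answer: $116683$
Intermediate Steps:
$j = 116634$ ($j = - 6 \left(\left(-76 - 129\right) - 19234\right) = - 6 \left(-205 - 19234\right) = \left(-6\right) \left(-19439\right) = 116634$)
$L = -49$
$j - L = 116634 - -49 = 116634 + 49 = 116683$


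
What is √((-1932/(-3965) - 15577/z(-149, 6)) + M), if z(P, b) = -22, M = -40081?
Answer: I*√299587973800830/87230 ≈ 198.43*I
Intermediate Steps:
√((-1932/(-3965) - 15577/z(-149, 6)) + M) = √((-1932/(-3965) - 15577/(-22)) - 40081) = √((-1932*(-1/3965) - 15577*(-1/22)) - 40081) = √((1932/3965 + 15577/22) - 40081) = √(61805309/87230 - 40081) = √(-3434460321/87230) = I*√299587973800830/87230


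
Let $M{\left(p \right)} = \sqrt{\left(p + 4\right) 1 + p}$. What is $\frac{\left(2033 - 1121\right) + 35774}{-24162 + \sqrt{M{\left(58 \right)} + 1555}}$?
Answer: $- \frac{36686}{24162 - \sqrt{1555 + 2 \sqrt{30}}} \approx -1.5208$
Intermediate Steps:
$M{\left(p \right)} = \sqrt{4 + 2 p}$ ($M{\left(p \right)} = \sqrt{\left(4 + p\right) 1 + p} = \sqrt{\left(4 + p\right) + p} = \sqrt{4 + 2 p}$)
$\frac{\left(2033 - 1121\right) + 35774}{-24162 + \sqrt{M{\left(58 \right)} + 1555}} = \frac{\left(2033 - 1121\right) + 35774}{-24162 + \sqrt{\sqrt{4 + 2 \cdot 58} + 1555}} = \frac{\left(2033 - 1121\right) + 35774}{-24162 + \sqrt{\sqrt{4 + 116} + 1555}} = \frac{912 + 35774}{-24162 + \sqrt{\sqrt{120} + 1555}} = \frac{36686}{-24162 + \sqrt{2 \sqrt{30} + 1555}} = \frac{36686}{-24162 + \sqrt{1555 + 2 \sqrt{30}}}$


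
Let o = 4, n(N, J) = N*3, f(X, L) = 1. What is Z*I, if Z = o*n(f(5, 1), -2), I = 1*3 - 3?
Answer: 0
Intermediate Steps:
n(N, J) = 3*N
I = 0 (I = 3 - 3 = 0)
Z = 12 (Z = 4*(3*1) = 4*3 = 12)
Z*I = 12*0 = 0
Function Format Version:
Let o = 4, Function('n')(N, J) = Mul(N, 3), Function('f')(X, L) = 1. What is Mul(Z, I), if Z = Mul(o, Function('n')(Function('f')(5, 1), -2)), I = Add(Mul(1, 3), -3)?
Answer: 0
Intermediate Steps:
Function('n')(N, J) = Mul(3, N)
I = 0 (I = Add(3, -3) = 0)
Z = 12 (Z = Mul(4, Mul(3, 1)) = Mul(4, 3) = 12)
Mul(Z, I) = Mul(12, 0) = 0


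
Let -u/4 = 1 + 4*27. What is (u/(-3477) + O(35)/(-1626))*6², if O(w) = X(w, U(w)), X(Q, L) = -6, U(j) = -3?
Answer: 1459596/314089 ≈ 4.6471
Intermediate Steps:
u = -436 (u = -4*(1 + 4*27) = -4*(1 + 108) = -4*109 = -436)
O(w) = -6
(u/(-3477) + O(35)/(-1626))*6² = (-436/(-3477) - 6/(-1626))*6² = (-436*(-1/3477) - 6*(-1/1626))*36 = (436/3477 + 1/271)*36 = (121633/942267)*36 = 1459596/314089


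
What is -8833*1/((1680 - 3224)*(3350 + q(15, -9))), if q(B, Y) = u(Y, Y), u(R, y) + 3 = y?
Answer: 8833/5153872 ≈ 0.0017139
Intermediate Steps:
u(R, y) = -3 + y
q(B, Y) = -3 + Y
-8833*1/((1680 - 3224)*(3350 + q(15, -9))) = -8833*1/((1680 - 3224)*(3350 + (-3 - 9))) = -8833*(-1/(1544*(3350 - 12))) = -8833/((-1544*3338)) = -8833/(-5153872) = -8833*(-1/5153872) = 8833/5153872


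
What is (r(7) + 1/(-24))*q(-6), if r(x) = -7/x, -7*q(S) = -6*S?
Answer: 75/14 ≈ 5.3571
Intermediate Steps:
q(S) = 6*S/7 (q(S) = -(-6)*S/7 = 6*S/7)
(r(7) + 1/(-24))*q(-6) = (-7/7 + 1/(-24))*((6/7)*(-6)) = (-7*⅐ - 1/24)*(-36/7) = (-1 - 1/24)*(-36/7) = -25/24*(-36/7) = 75/14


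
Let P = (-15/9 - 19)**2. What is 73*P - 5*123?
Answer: 275077/9 ≈ 30564.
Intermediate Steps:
P = 3844/9 (P = (-15*1/9 - 19)**2 = (-5/3 - 19)**2 = (-62/3)**2 = 3844/9 ≈ 427.11)
73*P - 5*123 = 73*(3844/9) - 5*123 = 280612/9 - 615 = 275077/9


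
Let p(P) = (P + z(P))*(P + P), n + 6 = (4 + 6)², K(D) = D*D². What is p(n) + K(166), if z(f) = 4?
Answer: 4592720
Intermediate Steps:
K(D) = D³
n = 94 (n = -6 + (4 + 6)² = -6 + 10² = -6 + 100 = 94)
p(P) = 2*P*(4 + P) (p(P) = (P + 4)*(P + P) = (4 + P)*(2*P) = 2*P*(4 + P))
p(n) + K(166) = 2*94*(4 + 94) + 166³ = 2*94*98 + 4574296 = 18424 + 4574296 = 4592720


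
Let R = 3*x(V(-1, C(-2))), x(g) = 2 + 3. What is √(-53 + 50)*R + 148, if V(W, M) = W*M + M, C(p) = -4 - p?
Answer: 148 + 15*I*√3 ≈ 148.0 + 25.981*I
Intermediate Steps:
V(W, M) = M + M*W (V(W, M) = M*W + M = M + M*W)
x(g) = 5
R = 15 (R = 3*5 = 15)
√(-53 + 50)*R + 148 = √(-53 + 50)*15 + 148 = √(-3)*15 + 148 = (I*√3)*15 + 148 = 15*I*√3 + 148 = 148 + 15*I*√3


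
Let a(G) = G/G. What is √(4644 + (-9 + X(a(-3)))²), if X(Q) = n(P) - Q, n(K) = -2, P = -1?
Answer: 6*√133 ≈ 69.195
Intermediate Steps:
a(G) = 1
X(Q) = -2 - Q
√(4644 + (-9 + X(a(-3)))²) = √(4644 + (-9 + (-2 - 1*1))²) = √(4644 + (-9 + (-2 - 1))²) = √(4644 + (-9 - 3)²) = √(4644 + (-12)²) = √(4644 + 144) = √4788 = 6*√133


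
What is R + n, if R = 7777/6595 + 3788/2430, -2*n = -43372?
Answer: 34758046307/1602585 ≈ 21689.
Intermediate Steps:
n = 21686 (n = -½*(-43372) = 21686)
R = 4387997/1602585 (R = 7777*(1/6595) + 3788*(1/2430) = 7777/6595 + 1894/1215 = 4387997/1602585 ≈ 2.7381)
R + n = 4387997/1602585 + 21686 = 34758046307/1602585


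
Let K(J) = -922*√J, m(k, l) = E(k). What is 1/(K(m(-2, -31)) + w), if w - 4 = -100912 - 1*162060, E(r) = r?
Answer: I/(2*(-131484*I + 461*√2)) ≈ -3.8027e-6 + 1.8855e-8*I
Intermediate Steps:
m(k, l) = k
w = -262968 (w = 4 + (-100912 - 1*162060) = 4 + (-100912 - 162060) = 4 - 262972 = -262968)
1/(K(m(-2, -31)) + w) = 1/(-922*I*√2 - 262968) = 1/(-262968 - 922*I*√2)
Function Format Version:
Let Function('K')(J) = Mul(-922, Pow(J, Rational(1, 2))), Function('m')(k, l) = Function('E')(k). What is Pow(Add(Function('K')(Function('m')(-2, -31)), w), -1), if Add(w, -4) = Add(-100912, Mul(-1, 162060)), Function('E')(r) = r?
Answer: Mul(Rational(1, 2), I, Pow(Add(Mul(-131484, I), Mul(461, Pow(2, Rational(1, 2)))), -1)) ≈ Add(-3.8027e-6, Mul(1.8855e-8, I))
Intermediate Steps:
Function('m')(k, l) = k
w = -262968 (w = Add(4, Add(-100912, Mul(-1, 162060))) = Add(4, Add(-100912, -162060)) = Add(4, -262972) = -262968)
Pow(Add(Function('K')(Function('m')(-2, -31)), w), -1) = Pow(Add(Mul(-922, Pow(-2, Rational(1, 2))), -262968), -1) = Pow(Add(Mul(-922, Mul(I, Pow(2, Rational(1, 2)))), -262968), -1) = Pow(Add(Mul(-922, I, Pow(2, Rational(1, 2))), -262968), -1) = Pow(Add(-262968, Mul(-922, I, Pow(2, Rational(1, 2)))), -1)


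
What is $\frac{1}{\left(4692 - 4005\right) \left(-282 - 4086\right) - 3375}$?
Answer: $- \frac{1}{3004191} \approx -3.3287 \cdot 10^{-7}$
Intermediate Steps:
$\frac{1}{\left(4692 - 4005\right) \left(-282 - 4086\right) - 3375} = \frac{1}{687 \left(-4368\right) - 3375} = \frac{1}{-3000816 - 3375} = \frac{1}{-3004191} = - \frac{1}{3004191}$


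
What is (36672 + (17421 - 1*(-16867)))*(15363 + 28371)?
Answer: 3103364640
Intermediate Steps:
(36672 + (17421 - 1*(-16867)))*(15363 + 28371) = (36672 + (17421 + 16867))*43734 = (36672 + 34288)*43734 = 70960*43734 = 3103364640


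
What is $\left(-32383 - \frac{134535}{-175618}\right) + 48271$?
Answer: $\frac{2790353319}{175618} \approx 15889.0$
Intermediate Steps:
$\left(-32383 - \frac{134535}{-175618}\right) + 48271 = \left(-32383 - - \frac{134535}{175618}\right) + 48271 = \left(-32383 + \frac{134535}{175618}\right) + 48271 = - \frac{5686903159}{175618} + 48271 = \frac{2790353319}{175618}$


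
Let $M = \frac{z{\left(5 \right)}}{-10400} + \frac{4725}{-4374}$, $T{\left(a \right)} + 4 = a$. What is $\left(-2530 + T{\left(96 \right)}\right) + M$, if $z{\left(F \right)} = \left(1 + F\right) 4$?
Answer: $- \frac{256835393}{105300} \approx -2439.1$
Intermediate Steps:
$T{\left(a \right)} = -4 + a$
$z{\left(F \right)} = 4 + 4 F$
$M = - \frac{113993}{105300}$ ($M = \frac{4 + 4 \cdot 5}{-10400} + \frac{4725}{-4374} = \left(4 + 20\right) \left(- \frac{1}{10400}\right) + 4725 \left(- \frac{1}{4374}\right) = 24 \left(- \frac{1}{10400}\right) - \frac{175}{162} = - \frac{3}{1300} - \frac{175}{162} = - \frac{113993}{105300} \approx -1.0826$)
$\left(-2530 + T{\left(96 \right)}\right) + M = \left(-2530 + \left(-4 + 96\right)\right) - \frac{113993}{105300} = \left(-2530 + 92\right) - \frac{113993}{105300} = -2438 - \frac{113993}{105300} = - \frac{256835393}{105300}$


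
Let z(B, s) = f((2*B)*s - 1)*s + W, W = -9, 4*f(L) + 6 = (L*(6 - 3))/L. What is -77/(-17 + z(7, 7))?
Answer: 308/125 ≈ 2.4640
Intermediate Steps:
f(L) = -¾ (f(L) = -3/2 + ((L*(6 - 3))/L)/4 = -3/2 + ((L*3)/L)/4 = -3/2 + ((3*L)/L)/4 = -3/2 + (¼)*3 = -3/2 + ¾ = -¾)
z(B, s) = -9 - 3*s/4 (z(B, s) = -3*s/4 - 9 = -9 - 3*s/4)
-77/(-17 + z(7, 7)) = -77/(-17 + (-9 - ¾*7)) = -77/(-17 + (-9 - 21/4)) = -77/(-17 - 57/4) = -77/(-125/4) = -4/125*(-77) = 308/125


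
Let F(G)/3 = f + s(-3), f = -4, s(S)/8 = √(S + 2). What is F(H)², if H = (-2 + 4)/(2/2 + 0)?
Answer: -432 - 576*I ≈ -432.0 - 576.0*I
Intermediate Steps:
s(S) = 8*√(2 + S) (s(S) = 8*√(S + 2) = 8*√(2 + S))
H = 2 (H = 2/(2*(½) + 0) = 2/(1 + 0) = 2/1 = 2*1 = 2)
F(G) = -12 + 24*I (F(G) = 3*(-4 + 8*√(2 - 3)) = 3*(-4 + 8*√(-1)) = 3*(-4 + 8*I) = -12 + 24*I)
F(H)² = (-12 + 24*I)²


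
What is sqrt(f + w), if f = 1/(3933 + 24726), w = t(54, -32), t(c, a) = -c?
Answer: I*sqrt(44352238515)/28659 ≈ 7.3485*I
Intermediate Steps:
w = -54 (w = -1*54 = -54)
f = 1/28659 ≈ 3.4893e-5
sqrt(f + w) = sqrt(1/28659 - 54) = sqrt(-1547585/28659) = I*sqrt(44352238515)/28659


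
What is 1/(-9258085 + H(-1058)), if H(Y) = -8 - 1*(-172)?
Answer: -1/9257921 ≈ -1.0802e-7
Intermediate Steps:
H(Y) = 164 (H(Y) = -8 + 172 = 164)
1/(-9258085 + H(-1058)) = 1/(-9258085 + 164) = 1/(-9257921) = -1/9257921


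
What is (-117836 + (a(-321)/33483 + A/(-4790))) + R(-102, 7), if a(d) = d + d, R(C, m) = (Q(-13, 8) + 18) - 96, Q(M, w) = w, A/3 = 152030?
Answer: -630848651369/5346119 ≈ -1.1800e+5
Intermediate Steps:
A = 456090 (A = 3*152030 = 456090)
R(C, m) = -70 (R(C, m) = (8 + 18) - 96 = 26 - 96 = -70)
a(d) = 2*d
(-117836 + (a(-321)/33483 + A/(-4790))) + R(-102, 7) = (-117836 + ((2*(-321))/33483 + 456090/(-4790))) - 70 = (-117836 + (-642*1/33483 + 456090*(-1/4790))) - 70 = (-117836 + (-214/11161 - 45609/479)) - 70 = (-117836 - 509144555/5346119) - 70 = -630474423039/5346119 - 70 = -630848651369/5346119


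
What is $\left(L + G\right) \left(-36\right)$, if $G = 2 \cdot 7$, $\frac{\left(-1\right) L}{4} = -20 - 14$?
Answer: $-5400$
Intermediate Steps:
$L = 136$ ($L = - 4 \left(-20 - 14\right) = \left(-4\right) \left(-34\right) = 136$)
$G = 14$
$\left(L + G\right) \left(-36\right) = \left(136 + 14\right) \left(-36\right) = 150 \left(-36\right) = -5400$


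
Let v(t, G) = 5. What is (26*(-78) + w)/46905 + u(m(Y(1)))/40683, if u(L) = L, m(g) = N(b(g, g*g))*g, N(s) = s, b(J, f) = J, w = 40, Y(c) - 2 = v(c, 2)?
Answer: -8731051/212026235 ≈ -0.041179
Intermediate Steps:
Y(c) = 7 (Y(c) = 2 + 5 = 7)
m(g) = g² (m(g) = g*g = g²)
(26*(-78) + w)/46905 + u(m(Y(1)))/40683 = (26*(-78) + 40)/46905 + 7²/40683 = (-2028 + 40)*(1/46905) + 49*(1/40683) = -1988*1/46905 + 49/40683 = -1988/46905 + 49/40683 = -8731051/212026235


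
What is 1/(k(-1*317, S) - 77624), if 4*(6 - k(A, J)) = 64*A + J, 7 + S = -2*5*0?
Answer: -4/290177 ≈ -1.3785e-5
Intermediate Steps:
S = -7 (S = -7 - 2*5*0 = -7 - 10*0 = -7 + 0 = -7)
k(A, J) = 6 - 16*A - J/4 (k(A, J) = 6 - (64*A + J)/4 = 6 - (J + 64*A)/4 = 6 + (-16*A - J/4) = 6 - 16*A - J/4)
1/(k(-1*317, S) - 77624) = 1/((6 - (-16)*317 - 1/4*(-7)) - 77624) = 1/((6 - 16*(-317) + 7/4) - 77624) = 1/((6 + 5072 + 7/4) - 77624) = 1/(20319/4 - 77624) = 1/(-290177/4) = -4/290177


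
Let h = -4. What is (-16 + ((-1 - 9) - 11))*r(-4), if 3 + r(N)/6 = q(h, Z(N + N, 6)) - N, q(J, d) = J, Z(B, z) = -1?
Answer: 666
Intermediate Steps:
r(N) = -42 - 6*N (r(N) = -18 + 6*(-4 - N) = -18 + (-24 - 6*N) = -42 - 6*N)
(-16 + ((-1 - 9) - 11))*r(-4) = (-16 + ((-1 - 9) - 11))*(-42 - 6*(-4)) = (-16 + (-10 - 11))*(-42 + 24) = (-16 - 21)*(-18) = -37*(-18) = 666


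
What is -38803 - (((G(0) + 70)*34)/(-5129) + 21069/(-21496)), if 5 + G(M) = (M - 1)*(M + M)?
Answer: -4277990969091/110252984 ≈ -38802.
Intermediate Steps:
G(M) = -5 + 2*M*(-1 + M) (G(M) = -5 + (M - 1)*(M + M) = -5 + (-1 + M)*(2*M) = -5 + 2*M*(-1 + M))
-38803 - (((G(0) + 70)*34)/(-5129) + 21069/(-21496)) = -38803 - ((((-5 - 2*0 + 2*0²) + 70)*34)/(-5129) + 21069/(-21496)) = -38803 - ((((-5 + 0 + 2*0) + 70)*34)*(-1/5129) + 21069*(-1/21496)) = -38803 - ((((-5 + 0 + 0) + 70)*34)*(-1/5129) - 21069/21496) = -38803 - (((-5 + 70)*34)*(-1/5129) - 21069/21496) = -38803 - ((65*34)*(-1/5129) - 21069/21496) = -38803 - (2210*(-1/5129) - 21069/21496) = -38803 - (-2210/5129 - 21069/21496) = -38803 - 1*(-155569061/110252984) = -38803 + 155569061/110252984 = -4277990969091/110252984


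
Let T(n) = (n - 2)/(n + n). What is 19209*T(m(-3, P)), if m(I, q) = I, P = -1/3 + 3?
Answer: 32015/2 ≈ 16008.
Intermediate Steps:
P = 8/3 (P = -1*1/3 + 3 = -1/3 + 3 = 8/3 ≈ 2.6667)
T(n) = (-2 + n)/(2*n) (T(n) = (-2 + n)/((2*n)) = (-2 + n)*(1/(2*n)) = (-2 + n)/(2*n))
19209*T(m(-3, P)) = 19209*((1/2)*(-2 - 3)/(-3)) = 19209*((1/2)*(-1/3)*(-5)) = 19209*(5/6) = 32015/2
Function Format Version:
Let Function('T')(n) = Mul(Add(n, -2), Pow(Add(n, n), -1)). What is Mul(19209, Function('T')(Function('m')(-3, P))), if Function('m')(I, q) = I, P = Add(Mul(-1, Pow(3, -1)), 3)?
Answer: Rational(32015, 2) ≈ 16008.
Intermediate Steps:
P = Rational(8, 3) (P = Add(Mul(-1, Rational(1, 3)), 3) = Add(Rational(-1, 3), 3) = Rational(8, 3) ≈ 2.6667)
Function('T')(n) = Mul(Rational(1, 2), Pow(n, -1), Add(-2, n)) (Function('T')(n) = Mul(Add(-2, n), Pow(Mul(2, n), -1)) = Mul(Add(-2, n), Mul(Rational(1, 2), Pow(n, -1))) = Mul(Rational(1, 2), Pow(n, -1), Add(-2, n)))
Mul(19209, Function('T')(Function('m')(-3, P))) = Mul(19209, Mul(Rational(1, 2), Pow(-3, -1), Add(-2, -3))) = Mul(19209, Mul(Rational(1, 2), Rational(-1, 3), -5)) = Mul(19209, Rational(5, 6)) = Rational(32015, 2)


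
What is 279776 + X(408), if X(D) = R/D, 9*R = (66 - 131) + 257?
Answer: 42805736/153 ≈ 2.7978e+5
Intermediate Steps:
R = 64/3 (R = ((66 - 131) + 257)/9 = (-65 + 257)/9 = (1/9)*192 = 64/3 ≈ 21.333)
X(D) = 64/(3*D)
279776 + X(408) = 279776 + (64/3)/408 = 279776 + (64/3)*(1/408) = 279776 + 8/153 = 42805736/153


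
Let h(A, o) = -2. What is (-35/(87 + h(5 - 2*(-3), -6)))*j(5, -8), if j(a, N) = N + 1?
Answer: 49/17 ≈ 2.8824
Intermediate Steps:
j(a, N) = 1 + N
(-35/(87 + h(5 - 2*(-3), -6)))*j(5, -8) = (-35/(87 - 2))*(1 - 8) = (-35/85)*(-7) = ((1/85)*(-35))*(-7) = -7/17*(-7) = 49/17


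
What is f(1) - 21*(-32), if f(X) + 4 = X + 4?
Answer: 673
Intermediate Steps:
f(X) = X (f(X) = -4 + (X + 4) = -4 + (4 + X) = X)
f(1) - 21*(-32) = 1 - 21*(-32) = 1 + 672 = 673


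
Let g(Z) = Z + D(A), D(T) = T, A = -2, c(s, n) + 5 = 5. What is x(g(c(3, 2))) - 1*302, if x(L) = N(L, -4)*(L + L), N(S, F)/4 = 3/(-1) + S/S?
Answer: -270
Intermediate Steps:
c(s, n) = 0 (c(s, n) = -5 + 5 = 0)
N(S, F) = -8 (N(S, F) = 4*(3/(-1) + S/S) = 4*(3*(-1) + 1) = 4*(-3 + 1) = 4*(-2) = -8)
g(Z) = -2 + Z (g(Z) = Z - 2 = -2 + Z)
x(L) = -16*L (x(L) = -8*(L + L) = -16*L)
x(g(c(3, 2))) - 1*302 = -16*(-2 + 0) - 1*302 = -16*(-2) - 302 = 32 - 302 = -270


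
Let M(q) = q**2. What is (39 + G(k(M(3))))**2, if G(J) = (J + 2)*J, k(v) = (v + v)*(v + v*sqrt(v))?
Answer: 177442295121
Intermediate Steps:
k(v) = 2*v*(v + v**(3/2)) (k(v) = (2*v)*(v + v**(3/2)) = 2*v*(v + v**(3/2)))
G(J) = J*(2 + J) (G(J) = (2 + J)*J = J*(2 + J))
(39 + G(k(M(3))))**2 = (39 + (2*(3**2)**2 + 2*(3**2)**(5/2))*(2 + (2*(3**2)**2 + 2*(3**2)**(5/2))))**2 = (39 + (2*9**2 + 2*9**(5/2))*(2 + (2*9**2 + 2*9**(5/2))))**2 = (39 + (2*81 + 2*243)*(2 + (2*81 + 2*243)))**2 = (39 + (162 + 486)*(2 + (162 + 486)))**2 = (39 + 648*(2 + 648))**2 = (39 + 648*650)**2 = (39 + 421200)**2 = 421239**2 = 177442295121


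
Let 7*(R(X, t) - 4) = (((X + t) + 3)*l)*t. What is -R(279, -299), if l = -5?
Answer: 25387/7 ≈ 3626.7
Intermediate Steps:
R(X, t) = 4 + t*(-15 - 5*X - 5*t)/7 (R(X, t) = 4 + ((((X + t) + 3)*(-5))*t)/7 = 4 + (((3 + X + t)*(-5))*t)/7 = 4 + ((-15 - 5*X - 5*t)*t)/7 = 4 + (t*(-15 - 5*X - 5*t))/7 = 4 + t*(-15 - 5*X - 5*t)/7)
-R(279, -299) = -(4 - 15/7*(-299) - 5/7*(-299)² - 5/7*279*(-299)) = -(4 + 4485/7 - 5/7*89401 + 417105/7) = -(4 + 4485/7 - 447005/7 + 417105/7) = -1*(-25387/7) = 25387/7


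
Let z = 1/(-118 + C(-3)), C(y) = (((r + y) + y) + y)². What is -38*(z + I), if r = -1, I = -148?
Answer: 50635/9 ≈ 5626.1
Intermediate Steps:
C(y) = (-1 + 3*y)² (C(y) = (((-1 + y) + y) + y)² = ((-1 + 2*y) + y)² = (-1 + 3*y)²)
z = -1/18 (z = 1/(-118 + (-1 + 3*(-3))²) = 1/(-118 + (-1 - 9)²) = 1/(-118 + (-10)²) = 1/(-118 + 100) = 1/(-18) = -1/18 ≈ -0.055556)
-38*(z + I) = -38*(-1/18 - 148) = -38*(-2665/18) = 50635/9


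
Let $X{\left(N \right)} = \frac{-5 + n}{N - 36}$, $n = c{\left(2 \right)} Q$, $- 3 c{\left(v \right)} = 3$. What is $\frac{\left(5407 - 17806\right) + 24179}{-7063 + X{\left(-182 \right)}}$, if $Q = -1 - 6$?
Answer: $- \frac{321005}{192467} \approx -1.6678$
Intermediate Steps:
$Q = -7$ ($Q = -1 - 6 = -7$)
$c{\left(v \right)} = -1$ ($c{\left(v \right)} = \left(- \frac{1}{3}\right) 3 = -1$)
$n = 7$ ($n = \left(-1\right) \left(-7\right) = 7$)
$X{\left(N \right)} = \frac{2}{-36 + N}$ ($X{\left(N \right)} = \frac{-5 + 7}{N - 36} = \frac{2}{-36 + N}$)
$\frac{\left(5407 - 17806\right) + 24179}{-7063 + X{\left(-182 \right)}} = \frac{\left(5407 - 17806\right) + 24179}{-7063 + \frac{2}{-36 - 182}} = \frac{\left(5407 - 17806\right) + 24179}{-7063 + \frac{2}{-218}} = \frac{-12399 + 24179}{-7063 + 2 \left(- \frac{1}{218}\right)} = \frac{11780}{-7063 - \frac{1}{109}} = \frac{11780}{- \frac{769868}{109}} = 11780 \left(- \frac{109}{769868}\right) = - \frac{321005}{192467}$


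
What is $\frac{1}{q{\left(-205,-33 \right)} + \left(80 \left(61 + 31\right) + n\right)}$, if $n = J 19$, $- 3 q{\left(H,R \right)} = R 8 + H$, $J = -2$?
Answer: $\frac{3}{22435} \approx 0.00013372$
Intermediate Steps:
$q{\left(H,R \right)} = - \frac{8 R}{3} - \frac{H}{3}$ ($q{\left(H,R \right)} = - \frac{R 8 + H}{3} = - \frac{8 R + H}{3} = - \frac{H + 8 R}{3} = - \frac{8 R}{3} - \frac{H}{3}$)
$n = -38$ ($n = \left(-2\right) 19 = -38$)
$\frac{1}{q{\left(-205,-33 \right)} + \left(80 \left(61 + 31\right) + n\right)} = \frac{1}{\left(\left(- \frac{8}{3}\right) \left(-33\right) - - \frac{205}{3}\right) - \left(38 - 80 \left(61 + 31\right)\right)} = \frac{1}{\left(88 + \frac{205}{3}\right) + \left(80 \cdot 92 - 38\right)} = \frac{1}{\frac{469}{3} + \left(7360 - 38\right)} = \frac{1}{\frac{469}{3} + 7322} = \frac{1}{\frac{22435}{3}} = \frac{3}{22435}$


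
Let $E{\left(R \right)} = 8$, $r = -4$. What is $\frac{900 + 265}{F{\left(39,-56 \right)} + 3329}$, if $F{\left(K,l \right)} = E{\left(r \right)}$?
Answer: $\frac{1165}{3337} \approx 0.34912$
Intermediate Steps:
$F{\left(K,l \right)} = 8$
$\frac{900 + 265}{F{\left(39,-56 \right)} + 3329} = \frac{900 + 265}{8 + 3329} = \frac{1165}{3337}$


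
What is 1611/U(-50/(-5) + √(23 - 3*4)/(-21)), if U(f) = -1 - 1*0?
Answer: -1611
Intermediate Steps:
U(f) = -1 (U(f) = -1 + 0 = -1)
1611/U(-50/(-5) + √(23 - 3*4)/(-21)) = 1611/(-1) = 1611*(-1) = -1611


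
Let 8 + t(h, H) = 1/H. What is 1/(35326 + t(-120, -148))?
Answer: 148/5227063 ≈ 2.8314e-5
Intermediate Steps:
t(h, H) = -8 + 1/H
1/(35326 + t(-120, -148)) = 1/(35326 + (-8 + 1/(-148))) = 1/(35326 + (-8 - 1/148)) = 1/(35326 - 1185/148) = 1/(5227063/148) = 148/5227063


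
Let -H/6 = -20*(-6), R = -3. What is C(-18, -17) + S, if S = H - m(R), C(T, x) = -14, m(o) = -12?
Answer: -722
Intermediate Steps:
H = -720 (H = -(-120)*(-6) = -6*120 = -720)
S = -708 (S = -720 - 1*(-12) = -720 + 12 = -708)
C(-18, -17) + S = -14 - 708 = -722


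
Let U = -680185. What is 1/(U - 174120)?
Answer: -1/854305 ≈ -1.1705e-6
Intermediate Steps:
1/(U - 174120) = 1/(-680185 - 174120) = 1/(-854305) = -1/854305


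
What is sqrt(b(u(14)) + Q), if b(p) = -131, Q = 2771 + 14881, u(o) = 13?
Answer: sqrt(17521) ≈ 132.37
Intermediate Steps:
Q = 17652
sqrt(b(u(14)) + Q) = sqrt(-131 + 17652) = sqrt(17521)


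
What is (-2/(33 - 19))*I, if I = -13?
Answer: 13/7 ≈ 1.8571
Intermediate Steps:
(-2/(33 - 19))*I = (-2/(33 - 19))*(-13) = (-2/14)*(-13) = ((1/14)*(-2))*(-13) = -⅐*(-13) = 13/7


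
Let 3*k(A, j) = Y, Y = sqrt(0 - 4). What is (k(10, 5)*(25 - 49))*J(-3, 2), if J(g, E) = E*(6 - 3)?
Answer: -96*I ≈ -96.0*I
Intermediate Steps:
Y = 2*I (Y = sqrt(-4) = 2*I ≈ 2.0*I)
J(g, E) = 3*E (J(g, E) = E*3 = 3*E)
k(A, j) = 2*I/3 (k(A, j) = (2*I)/3 = 2*I/3)
(k(10, 5)*(25 - 49))*J(-3, 2) = ((2*I/3)*(25 - 49))*(3*2) = ((2*I/3)*(-24))*6 = -16*I*6 = -96*I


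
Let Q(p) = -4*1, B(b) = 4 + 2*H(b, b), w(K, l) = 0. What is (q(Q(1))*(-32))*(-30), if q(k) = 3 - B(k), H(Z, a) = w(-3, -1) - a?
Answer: -8640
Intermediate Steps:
H(Z, a) = -a (H(Z, a) = 0 - a = -a)
B(b) = 4 - 2*b (B(b) = 4 + 2*(-b) = 4 - 2*b)
Q(p) = -4
q(k) = -1 + 2*k (q(k) = 3 - (4 - 2*k) = 3 + (-4 + 2*k) = -1 + 2*k)
(q(Q(1))*(-32))*(-30) = ((-1 + 2*(-4))*(-32))*(-30) = ((-1 - 8)*(-32))*(-30) = -9*(-32)*(-30) = 288*(-30) = -8640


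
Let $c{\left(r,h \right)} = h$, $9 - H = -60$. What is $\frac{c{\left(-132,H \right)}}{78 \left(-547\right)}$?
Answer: $- \frac{23}{14222} \approx -0.0016172$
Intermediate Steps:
$H = 69$ ($H = 9 - -60 = 9 + 60 = 69$)
$\frac{c{\left(-132,H \right)}}{78 \left(-547\right)} = \frac{69}{78 \left(-547\right)} = \frac{69}{-42666} = 69 \left(- \frac{1}{42666}\right) = - \frac{23}{14222}$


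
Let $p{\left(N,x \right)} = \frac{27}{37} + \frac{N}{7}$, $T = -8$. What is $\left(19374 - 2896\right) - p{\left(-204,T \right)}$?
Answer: $\frac{4275161}{259} \approx 16506.0$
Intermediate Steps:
$p{\left(N,x \right)} = \frac{27}{37} + \frac{N}{7}$ ($p{\left(N,x \right)} = 27 \cdot \frac{1}{37} + N \frac{1}{7} = \frac{27}{37} + \frac{N}{7}$)
$\left(19374 - 2896\right) - p{\left(-204,T \right)} = \left(19374 - 2896\right) - \left(\frac{27}{37} + \frac{1}{7} \left(-204\right)\right) = 16478 - \left(\frac{27}{37} - \frac{204}{7}\right) = 16478 - - \frac{7359}{259} = 16478 + \frac{7359}{259} = \frac{4275161}{259}$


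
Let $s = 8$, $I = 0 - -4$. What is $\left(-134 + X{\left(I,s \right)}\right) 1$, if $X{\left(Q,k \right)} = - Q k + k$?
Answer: $-158$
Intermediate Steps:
$I = 4$ ($I = 0 + 4 = 4$)
$X{\left(Q,k \right)} = k - Q k$ ($X{\left(Q,k \right)} = - Q k + k = k - Q k$)
$\left(-134 + X{\left(I,s \right)}\right) 1 = \left(-134 + 8 \left(1 - 4\right)\right) 1 = \left(-134 + 8 \left(-3\right)\right) 1 = \left(-134 - 24\right) 1 = \left(-158\right) 1 = -158$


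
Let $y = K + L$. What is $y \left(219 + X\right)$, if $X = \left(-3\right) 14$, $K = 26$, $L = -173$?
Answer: $-26019$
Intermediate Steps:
$y = -147$ ($y = 26 - 173 = -147$)
$X = -42$
$y \left(219 + X\right) = - 147 \left(219 - 42\right) = \left(-147\right) 177 = -26019$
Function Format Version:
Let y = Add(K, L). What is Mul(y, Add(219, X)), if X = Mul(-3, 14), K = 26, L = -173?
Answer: -26019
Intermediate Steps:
y = -147 (y = Add(26, -173) = -147)
X = -42
Mul(y, Add(219, X)) = Mul(-147, Add(219, -42)) = Mul(-147, 177) = -26019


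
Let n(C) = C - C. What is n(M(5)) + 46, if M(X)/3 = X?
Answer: 46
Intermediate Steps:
M(X) = 3*X
n(C) = 0
n(M(5)) + 46 = 0 + 46 = 46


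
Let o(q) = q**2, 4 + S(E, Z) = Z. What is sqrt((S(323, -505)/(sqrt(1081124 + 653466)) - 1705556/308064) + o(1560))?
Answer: sqrt(2714462337613302509009912850 - 327307951197615960*sqrt(1734590))/33397795860 ≈ 1560.0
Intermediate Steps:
S(E, Z) = -4 + Z
sqrt((S(323, -505)/(sqrt(1081124 + 653466)) - 1705556/308064) + o(1560)) = sqrt(((-4 - 505)/(sqrt(1081124 + 653466)) - 1705556/308064) + 1560**2) = sqrt((-509*sqrt(1734590)/1734590 - 1705556*1/308064) + 2433600) = sqrt((-509*sqrt(1734590)/1734590 - 426389/77016) + 2433600) = sqrt((-426389/77016 - 509*sqrt(1734590)/1734590) + 2433600) = sqrt(187425711211/77016 - 509*sqrt(1734590)/1734590)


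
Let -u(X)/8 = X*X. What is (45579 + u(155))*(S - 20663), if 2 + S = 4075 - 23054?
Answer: 5812642924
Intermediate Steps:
S = -18981 (S = -2 + (4075 - 23054) = -2 - 18979 = -18981)
u(X) = -8*X² (u(X) = -8*X*X = -8*X²)
(45579 + u(155))*(S - 20663) = (45579 - 8*155²)*(-18981 - 20663) = (45579 - 8*24025)*(-39644) = (45579 - 192200)*(-39644) = -146621*(-39644) = 5812642924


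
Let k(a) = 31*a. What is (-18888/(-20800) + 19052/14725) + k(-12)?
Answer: -566308763/1531400 ≈ -369.80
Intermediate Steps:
(-18888/(-20800) + 19052/14725) + k(-12) = (-18888/(-20800) + 19052/14725) + 31*(-12) = (-18888*(-1/20800) + 19052*(1/14725)) - 372 = (2361/2600 + 19052/14725) - 372 = 3372037/1531400 - 372 = -566308763/1531400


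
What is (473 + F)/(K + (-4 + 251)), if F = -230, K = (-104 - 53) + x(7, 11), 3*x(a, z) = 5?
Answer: 729/275 ≈ 2.6509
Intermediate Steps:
x(a, z) = 5/3 (x(a, z) = (⅓)*5 = 5/3)
K = -466/3 (K = (-104 - 53) + 5/3 = -157 + 5/3 = -466/3 ≈ -155.33)
(473 + F)/(K + (-4 + 251)) = (473 - 230)/(-466/3 + (-4 + 251)) = 243/(-466/3 + 247) = 243/(275/3) = 243*(3/275) = 729/275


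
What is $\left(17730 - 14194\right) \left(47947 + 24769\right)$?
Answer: $257123776$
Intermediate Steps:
$\left(17730 - 14194\right) \left(47947 + 24769\right) = 3536 \cdot 72716 = 257123776$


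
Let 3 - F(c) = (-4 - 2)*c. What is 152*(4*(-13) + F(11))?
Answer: 2584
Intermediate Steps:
F(c) = 3 + 6*c (F(c) = 3 - (-4 - 2)*c = 3 - (-6)*c = 3 + 6*c)
152*(4*(-13) + F(11)) = 152*(4*(-13) + (3 + 6*11)) = 152*(-52 + (3 + 66)) = 152*(-52 + 69) = 152*17 = 2584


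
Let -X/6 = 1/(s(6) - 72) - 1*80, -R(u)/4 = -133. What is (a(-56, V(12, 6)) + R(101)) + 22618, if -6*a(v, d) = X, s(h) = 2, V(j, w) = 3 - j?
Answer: 1614899/70 ≈ 23070.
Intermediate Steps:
R(u) = 532 (R(u) = -4*(-133) = 532)
X = 16803/35 (X = -6*(1/(2 - 72) - 1*80) = -6*(1/(-70) - 80) = -6*(-1/70 - 80) = -6*(-5601/70) = 16803/35 ≈ 480.09)
a(v, d) = -5601/70 (a(v, d) = -⅙*16803/35 = -5601/70)
(a(-56, V(12, 6)) + R(101)) + 22618 = (-5601/70 + 532) + 22618 = 31639/70 + 22618 = 1614899/70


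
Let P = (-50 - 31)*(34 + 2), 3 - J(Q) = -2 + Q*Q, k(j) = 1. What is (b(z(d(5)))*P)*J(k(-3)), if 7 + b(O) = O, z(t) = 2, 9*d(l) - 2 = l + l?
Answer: 58320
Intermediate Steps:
d(l) = 2/9 + 2*l/9 (d(l) = 2/9 + (l + l)/9 = 2/9 + (2*l)/9 = 2/9 + 2*l/9)
b(O) = -7 + O
J(Q) = 5 - Q² (J(Q) = 3 - (-2 + Q*Q) = 3 - (-2 + Q²) = 3 + (2 - Q²) = 5 - Q²)
P = -2916 (P = -81*36 = -2916)
(b(z(d(5)))*P)*J(k(-3)) = ((-7 + 2)*(-2916))*(5 - 1*1²) = (-5*(-2916))*(5 - 1*1) = 14580*(5 - 1) = 14580*4 = 58320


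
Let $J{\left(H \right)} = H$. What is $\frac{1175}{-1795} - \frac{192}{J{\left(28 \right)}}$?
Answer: $- \frac{18877}{2513} \approx -7.5117$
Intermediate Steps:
$\frac{1175}{-1795} - \frac{192}{J{\left(28 \right)}} = \frac{1175}{-1795} - \frac{192}{28} = 1175 \left(- \frac{1}{1795}\right) - \frac{48}{7} = - \frac{235}{359} - \frac{48}{7} = - \frac{18877}{2513}$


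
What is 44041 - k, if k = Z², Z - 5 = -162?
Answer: 19392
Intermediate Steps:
Z = -157 (Z = 5 - 162 = -157)
k = 24649 (k = (-157)² = 24649)
44041 - k = 44041 - 1*24649 = 44041 - 24649 = 19392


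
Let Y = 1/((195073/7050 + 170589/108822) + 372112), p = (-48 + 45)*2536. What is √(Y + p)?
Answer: 9*I*√53167988324781240039488447742/23792077828138 ≈ 87.224*I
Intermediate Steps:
p = -7608 (p = -3*2536 = -7608)
Y = 63932925/23792077828138 (Y = 1/((195073*(1/7050) + 170589*(1/108822)) + 372112) = 1/((195073/7050 + 56863/36274) + 372112) = 1/(1869240538/63932925 + 372112) = 1/(23792077828138/63932925) = 63932925/23792077828138 ≈ 2.6872e-6)
√(Y + p) = √(63932925/23792077828138 - 7608) = √(-181010128052540979/23792077828138) = 9*I*√53167988324781240039488447742/23792077828138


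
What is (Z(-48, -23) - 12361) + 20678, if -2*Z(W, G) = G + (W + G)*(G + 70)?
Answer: 9997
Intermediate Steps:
Z(W, G) = -G/2 - (70 + G)*(G + W)/2 (Z(W, G) = -(G + (W + G)*(G + 70))/2 = -(G + (G + W)*(70 + G))/2 = -(G + (70 + G)*(G + W))/2 = -G/2 - (70 + G)*(G + W)/2)
(Z(-48, -23) - 12361) + 20678 = ((-35*(-48) - 71/2*(-23) - ½*(-23)² - ½*(-23)*(-48)) - 12361) + 20678 = ((1680 + 1633/2 - ½*529 - 552) - 12361) + 20678 = ((1680 + 1633/2 - 529/2 - 552) - 12361) + 20678 = (1680 - 12361) + 20678 = -10681 + 20678 = 9997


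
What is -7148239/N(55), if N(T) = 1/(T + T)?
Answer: -786306290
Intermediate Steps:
N(T) = 1/(2*T)
-7148239/N(55) = -7148239/((1/2)/55) = -7148239/((1/2)*(1/55)) = -7148239/1/110 = -7148239*110 = -786306290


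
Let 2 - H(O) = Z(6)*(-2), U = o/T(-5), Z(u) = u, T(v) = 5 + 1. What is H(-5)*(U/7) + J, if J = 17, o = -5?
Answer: 46/3 ≈ 15.333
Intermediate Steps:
T(v) = 6
U = -⅚ (U = -5/6 = -5*⅙ = -⅚ ≈ -0.83333)
H(O) = 14 (H(O) = 2 - 6*(-2) = 2 - 1*(-12) = 2 + 12 = 14)
H(-5)*(U/7) + J = 14*(-⅚/7) + 17 = 14*((⅐)*(-⅚)) + 17 = 14*(-5/42) + 17 = -5/3 + 17 = 46/3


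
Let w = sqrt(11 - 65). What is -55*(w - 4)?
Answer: 220 - 165*I*sqrt(6) ≈ 220.0 - 404.17*I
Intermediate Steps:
w = 3*I*sqrt(6) (w = sqrt(-54) = 3*I*sqrt(6) ≈ 7.3485*I)
-55*(w - 4) = -55*(3*I*sqrt(6) - 4) = -55*(-4 + 3*I*sqrt(6)) = 220 - 165*I*sqrt(6)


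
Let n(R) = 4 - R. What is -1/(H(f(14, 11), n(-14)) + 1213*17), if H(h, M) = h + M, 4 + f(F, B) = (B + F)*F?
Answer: -1/20985 ≈ -4.7653e-5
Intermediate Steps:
f(F, B) = -4 + F*(B + F) (f(F, B) = -4 + (B + F)*F = -4 + F*(B + F))
H(h, M) = M + h
-1/(H(f(14, 11), n(-14)) + 1213*17) = -1/(((4 - 1*(-14)) + (-4 + 14² + 11*14)) + 1213*17) = -1/(((4 + 14) + (-4 + 196 + 154)) + 20621) = -1/((18 + 346) + 20621) = -1/(364 + 20621) = -1/20985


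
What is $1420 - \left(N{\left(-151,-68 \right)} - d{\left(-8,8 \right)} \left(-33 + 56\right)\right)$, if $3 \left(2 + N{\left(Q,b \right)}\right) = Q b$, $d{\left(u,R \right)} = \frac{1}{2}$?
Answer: $- \frac{11935}{6} \approx -1989.2$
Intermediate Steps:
$d{\left(u,R \right)} = \frac{1}{2}$
$N{\left(Q,b \right)} = -2 + \frac{Q b}{3}$
$1420 - \left(N{\left(-151,-68 \right)} - d{\left(-8,8 \right)} \left(-33 + 56\right)\right) = 1420 - \left(\left(-2 + \frac{1}{3} \left(-151\right) \left(-68\right)\right) - \frac{-33 + 56}{2}\right) = 1420 - \left(\left(-2 + \frac{10268}{3}\right) - \frac{1}{2} \cdot 23\right) = 1420 - \left(\frac{10262}{3} - \frac{23}{2}\right) = 1420 - \frac{20455}{6} = - \frac{11935}{6}$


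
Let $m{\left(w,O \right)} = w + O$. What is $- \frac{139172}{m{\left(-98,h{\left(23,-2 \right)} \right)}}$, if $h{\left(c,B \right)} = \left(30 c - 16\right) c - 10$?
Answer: $- \frac{69586}{7697} \approx -9.0407$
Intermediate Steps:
$h{\left(c,B \right)} = -10 + c \left(-16 + 30 c\right)$ ($h{\left(c,B \right)} = \left(-16 + 30 c\right) c - 10 = c \left(-16 + 30 c\right) - 10 = -10 + c \left(-16 + 30 c\right)$)
$m{\left(w,O \right)} = O + w$
$- \frac{139172}{m{\left(-98,h{\left(23,-2 \right)} \right)}} = - \frac{139172}{\left(-10 - 368 + 30 \cdot 23^{2}\right) - 98} = - \frac{139172}{\left(-10 - 368 + 30 \cdot 529\right) - 98} = - \frac{139172}{\left(-10 - 368 + 15870\right) - 98} = - \frac{139172}{15492 - 98} = - \frac{139172}{15394} = \left(-139172\right) \frac{1}{15394} = - \frac{69586}{7697}$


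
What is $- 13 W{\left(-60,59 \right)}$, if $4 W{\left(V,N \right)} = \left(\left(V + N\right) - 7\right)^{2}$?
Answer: $-208$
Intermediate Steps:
$W{\left(V,N \right)} = \frac{\left(-7 + N + V\right)^{2}}{4}$ ($W{\left(V,N \right)} = \frac{\left(\left(V + N\right) - 7\right)^{2}}{4} = \frac{\left(\left(N + V\right) - 7\right)^{2}}{4} = \frac{\left(-7 + N + V\right)^{2}}{4}$)
$- 13 W{\left(-60,59 \right)} = - 13 \frac{\left(-7 + 59 - 60\right)^{2}}{4} = - 13 \frac{\left(-8\right)^{2}}{4} = - 13 \cdot \frac{1}{4} \cdot 64 = \left(-13\right) 16 = -208$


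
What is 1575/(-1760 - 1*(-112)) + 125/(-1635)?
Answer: -556225/538896 ≈ -1.0322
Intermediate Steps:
1575/(-1760 - 1*(-112)) + 125/(-1635) = 1575/(-1760 + 112) + 125*(-1/1635) = 1575/(-1648) - 25/327 = 1575*(-1/1648) - 25/327 = -1575/1648 - 25/327 = -556225/538896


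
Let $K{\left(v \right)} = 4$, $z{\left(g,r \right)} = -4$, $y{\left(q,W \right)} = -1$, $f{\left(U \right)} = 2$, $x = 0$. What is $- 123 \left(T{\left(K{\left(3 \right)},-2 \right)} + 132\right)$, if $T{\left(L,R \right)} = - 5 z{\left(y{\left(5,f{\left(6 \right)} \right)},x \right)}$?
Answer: $-18696$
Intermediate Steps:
$T{\left(L,R \right)} = 20$ ($T{\left(L,R \right)} = \left(-5\right) \left(-4\right) = 20$)
$- 123 \left(T{\left(K{\left(3 \right)},-2 \right)} + 132\right) = - 123 \left(20 + 132\right) = \left(-123\right) 152 = -18696$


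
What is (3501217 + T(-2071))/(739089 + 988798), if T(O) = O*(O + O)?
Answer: 12079299/1727887 ≈ 6.9908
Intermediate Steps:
T(O) = 2*O² (T(O) = O*(2*O) = 2*O²)
(3501217 + T(-2071))/(739089 + 988798) = (3501217 + 2*(-2071)²)/(739089 + 988798) = (3501217 + 2*4289041)/1727887 = (3501217 + 8578082)*(1/1727887) = 12079299*(1/1727887) = 12079299/1727887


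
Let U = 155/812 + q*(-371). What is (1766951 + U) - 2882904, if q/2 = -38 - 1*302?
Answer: -701302321/812 ≈ -8.6367e+5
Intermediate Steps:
q = -680 (q = 2*(-38 - 1*302) = 2*(-38 - 302) = 2*(-340) = -680)
U = 204851515/812 (U = 155/812 - 680*(-371) = 155*(1/812) + 252280 = 155/812 + 252280 = 204851515/812 ≈ 2.5228e+5)
(1766951 + U) - 2882904 = (1766951 + 204851515/812) - 2882904 = 1639615727/812 - 2882904 = -701302321/812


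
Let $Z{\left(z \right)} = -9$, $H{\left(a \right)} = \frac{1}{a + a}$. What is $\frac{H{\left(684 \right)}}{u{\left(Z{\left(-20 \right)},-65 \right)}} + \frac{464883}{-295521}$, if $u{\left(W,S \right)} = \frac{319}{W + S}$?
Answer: $- \frac{33815515115}{21493833372} \approx -1.5733$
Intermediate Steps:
$H{\left(a \right)} = \frac{1}{2 a}$
$u{\left(W,S \right)} = \frac{319}{S + W}$
$\frac{H{\left(684 \right)}}{u{\left(Z{\left(-20 \right)},-65 \right)}} + \frac{464883}{-295521} = \frac{\frac{1}{2} \cdot \frac{1}{684}}{319 \frac{1}{-65 - 9}} + \frac{464883}{-295521} = \frac{\frac{1}{2} \cdot \frac{1}{684}}{319 \frac{1}{-74}} + 464883 \left(- \frac{1}{295521}\right) = \frac{1}{1368 \cdot 319 \left(- \frac{1}{74}\right)} - \frac{154961}{98507} = \frac{1}{1368 \left(- \frac{319}{74}\right)} - \frac{154961}{98507} = \frac{1}{1368} \left(- \frac{74}{319}\right) - \frac{154961}{98507} = - \frac{37}{218196} - \frac{154961}{98507} = - \frac{33815515115}{21493833372}$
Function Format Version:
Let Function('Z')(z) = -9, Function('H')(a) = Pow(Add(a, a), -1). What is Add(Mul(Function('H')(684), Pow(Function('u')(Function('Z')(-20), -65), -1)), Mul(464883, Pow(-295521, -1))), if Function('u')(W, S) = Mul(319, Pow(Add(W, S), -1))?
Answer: Rational(-33815515115, 21493833372) ≈ -1.5733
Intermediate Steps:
Function('H')(a) = Mul(Rational(1, 2), Pow(a, -1)) (Function('H')(a) = Pow(Mul(2, a), -1) = Mul(Rational(1, 2), Pow(a, -1)))
Function('u')(W, S) = Mul(319, Pow(Add(S, W), -1))
Add(Mul(Function('H')(684), Pow(Function('u')(Function('Z')(-20), -65), -1)), Mul(464883, Pow(-295521, -1))) = Add(Mul(Mul(Rational(1, 2), Pow(684, -1)), Pow(Mul(319, Pow(Add(-65, -9), -1)), -1)), Mul(464883, Pow(-295521, -1))) = Add(Mul(Mul(Rational(1, 2), Rational(1, 684)), Pow(Mul(319, Pow(-74, -1)), -1)), Mul(464883, Rational(-1, 295521))) = Add(Mul(Rational(1, 1368), Pow(Mul(319, Rational(-1, 74)), -1)), Rational(-154961, 98507)) = Add(Mul(Rational(1, 1368), Pow(Rational(-319, 74), -1)), Rational(-154961, 98507)) = Add(Mul(Rational(1, 1368), Rational(-74, 319)), Rational(-154961, 98507)) = Add(Rational(-37, 218196), Rational(-154961, 98507)) = Rational(-33815515115, 21493833372)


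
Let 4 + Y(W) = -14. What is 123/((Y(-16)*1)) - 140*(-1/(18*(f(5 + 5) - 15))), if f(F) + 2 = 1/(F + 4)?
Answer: -31111/4266 ≈ -7.2928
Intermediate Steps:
Y(W) = -18 (Y(W) = -4 - 14 = -18)
f(F) = -2 + 1/(4 + F) (f(F) = -2 + 1/(F + 4) = -2 + 1/(4 + F))
123/((Y(-16)*1)) - 140*(-1/(18*(f(5 + 5) - 15))) = 123/((-18*1)) - 140*(-1/(18*((-7 - 2*(5 + 5))/(4 + (5 + 5)) - 15))) = 123/(-18) - 140*(-1/(18*((-7 - 2*10)/(4 + 10) - 15))) = 123*(-1/18) - 140*(-1/(18*((-7 - 20)/14 - 15))) = -41/6 - 140*(-1/(18*((1/14)*(-27) - 15))) = -41/6 - 140*(-1/(18*(-27/14 - 15))) = -41/6 - 140/((-237/14*(-18))) = -41/6 - 140/2133/7 = -41/6 - 140*7/2133 = -41/6 - 980/2133 = -31111/4266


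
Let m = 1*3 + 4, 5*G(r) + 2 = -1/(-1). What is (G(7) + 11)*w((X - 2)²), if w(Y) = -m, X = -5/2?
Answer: -378/5 ≈ -75.600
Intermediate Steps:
G(r) = -⅕ (G(r) = -⅖ + (-1/(-1))/5 = -⅖ + (-1*(-1))/5 = -⅖ + (⅕)*1 = -⅖ + ⅕ = -⅕)
X = -5/2 (X = -5*½ = -5/2 ≈ -2.5000)
m = 7 (m = 3 + 4 = 7)
w(Y) = -7 (w(Y) = -1*7 = -7)
(G(7) + 11)*w((X - 2)²) = (-⅕ + 11)*(-7) = (54/5)*(-7) = -378/5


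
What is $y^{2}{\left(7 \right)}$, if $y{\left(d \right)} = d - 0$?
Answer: $49$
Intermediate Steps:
$y{\left(d \right)} = d$ ($y{\left(d \right)} = d + 0 = d$)
$y^{2}{\left(7 \right)} = 7^{2} = 49$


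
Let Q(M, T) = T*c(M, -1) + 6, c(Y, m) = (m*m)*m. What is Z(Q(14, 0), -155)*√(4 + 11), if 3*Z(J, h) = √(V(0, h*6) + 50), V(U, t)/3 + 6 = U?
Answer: 4*√30/3 ≈ 7.3030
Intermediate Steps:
V(U, t) = -18 + 3*U
c(Y, m) = m³ (c(Y, m) = m²*m = m³)
Q(M, T) = 6 - T (Q(M, T) = T*(-1)³ + 6 = T*(-1) + 6 = -T + 6 = 6 - T)
Z(J, h) = 4*√2/3 (Z(J, h) = √((-18 + 3*0) + 50)/3 = √((-18 + 0) + 50)/3 = √(-18 + 50)/3 = √32/3 = (4*√2)/3 = 4*√2/3)
Z(Q(14, 0), -155)*√(4 + 11) = (4*√2/3)*√(4 + 11) = (4*√2/3)*√15 = 4*√30/3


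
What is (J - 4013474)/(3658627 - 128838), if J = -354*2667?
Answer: -4957592/3529789 ≈ -1.4045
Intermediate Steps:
J = -944118
(J - 4013474)/(3658627 - 128838) = (-944118 - 4013474)/(3658627 - 128838) = -4957592/3529789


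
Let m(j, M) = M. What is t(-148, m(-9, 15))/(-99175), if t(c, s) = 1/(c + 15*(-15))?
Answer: 1/36992275 ≈ 2.7033e-8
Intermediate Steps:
t(c, s) = 1/(-225 + c) (t(c, s) = 1/(c - 225) = 1/(-225 + c))
t(-148, m(-9, 15))/(-99175) = 1/(-225 - 148*(-99175)) = -1/99175/(-373) = -1/373*(-1/99175) = 1/36992275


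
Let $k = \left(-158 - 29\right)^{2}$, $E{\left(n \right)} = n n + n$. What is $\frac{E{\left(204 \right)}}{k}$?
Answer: $\frac{2460}{2057} \approx 1.1959$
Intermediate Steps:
$E{\left(n \right)} = n + n^{2}$ ($E{\left(n \right)} = n^{2} + n = n + n^{2}$)
$k = 34969$ ($k = \left(-187\right)^{2} = 34969$)
$\frac{E{\left(204 \right)}}{k} = \frac{204 \left(1 + 204\right)}{34969} = 204 \cdot 205 \cdot \frac{1}{34969} = 41820 \cdot \frac{1}{34969} = \frac{2460}{2057}$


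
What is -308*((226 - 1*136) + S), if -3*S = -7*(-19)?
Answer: -42196/3 ≈ -14065.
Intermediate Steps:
S = -133/3 (S = -(-7)*(-19)/3 = -⅓*133 = -133/3 ≈ -44.333)
-308*((226 - 1*136) + S) = -308*((226 - 1*136) - 133/3) = -308*((226 - 136) - 133/3) = -308*(90 - 133/3) = -308*137/3 = -42196/3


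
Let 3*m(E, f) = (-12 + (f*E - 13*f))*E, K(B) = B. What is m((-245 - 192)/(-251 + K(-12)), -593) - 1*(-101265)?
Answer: 7261525215/69169 ≈ 1.0498e+5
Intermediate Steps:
m(E, f) = E*(-12 - 13*f + E*f)/3 (m(E, f) = ((-12 + (f*E - 13*f))*E)/3 = ((-12 + (E*f - 13*f))*E)/3 = ((-12 + (-13*f + E*f))*E)/3 = ((-12 - 13*f + E*f)*E)/3 = (E*(-12 - 13*f + E*f))/3 = E*(-12 - 13*f + E*f)/3)
m((-245 - 192)/(-251 + K(-12)), -593) - 1*(-101265) = ((-245 - 192)/(-251 - 12))*(-12 - 13*(-593) + ((-245 - 192)/(-251 - 12))*(-593))/3 - 1*(-101265) = (-437/(-263))*(-12 + 7709 - 437/(-263)*(-593))/3 + 101265 = (-437*(-1/263))*(-12 + 7709 - 437*(-1/263)*(-593))/3 + 101265 = (⅓)*(437/263)*(-12 + 7709 + (437/263)*(-593)) + 101265 = (⅓)*(437/263)*(-12 + 7709 - 259141/263) + 101265 = (⅓)*(437/263)*(1765170/263) + 101265 = 257126430/69169 + 101265 = 7261525215/69169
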